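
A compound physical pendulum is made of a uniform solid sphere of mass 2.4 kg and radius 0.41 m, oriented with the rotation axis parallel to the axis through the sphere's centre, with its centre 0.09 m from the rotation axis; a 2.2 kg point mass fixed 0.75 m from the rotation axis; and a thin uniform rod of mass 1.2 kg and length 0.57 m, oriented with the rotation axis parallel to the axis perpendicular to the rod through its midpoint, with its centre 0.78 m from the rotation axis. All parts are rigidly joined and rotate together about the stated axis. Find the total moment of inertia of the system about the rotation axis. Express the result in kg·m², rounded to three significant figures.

2.18

Solid sphere: I_cm = (2/5)MR² = (2/5)(2.4)(0.41)² = 0.16138 kg·m²; centre at d = 0.09 m, so I = I_cm + Md² gives I = 0.16138 + (2.4)(0.09)² = 0.18082 kg·m².
Point mass: I_cm = 0; centre at d = 0.75 m, so I = I_cm + Md² gives I = 0 + (2.2)(0.75)² = 1.2375 kg·m².
Thin rod: I_cm = (1/12)ML² = (1/12)(1.2)(0.57)² = 0.03249 kg·m²; centre at d = 0.78 m, so I = I_cm + Md² gives I = 0.03249 + (1.2)(0.78)² = 0.76257 kg·m².
Total I = 0.18082 + 1.2375 + 0.76257 = 2.1809 kg·m².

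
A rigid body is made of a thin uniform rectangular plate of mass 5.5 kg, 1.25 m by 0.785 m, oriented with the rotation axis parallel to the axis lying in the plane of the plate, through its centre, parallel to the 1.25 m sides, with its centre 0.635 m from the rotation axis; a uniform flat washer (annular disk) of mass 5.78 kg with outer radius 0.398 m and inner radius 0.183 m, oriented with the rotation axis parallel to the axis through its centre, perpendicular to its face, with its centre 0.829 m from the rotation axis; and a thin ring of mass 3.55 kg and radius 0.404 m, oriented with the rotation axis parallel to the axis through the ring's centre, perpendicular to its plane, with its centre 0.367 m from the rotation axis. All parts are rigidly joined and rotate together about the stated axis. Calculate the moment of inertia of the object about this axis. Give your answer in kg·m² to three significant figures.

Rectangular plate: I_cm = (1/12)Mb² = (1/12)(5.5)(0.785)² = 0.28244 kg·m²; centre at d = 0.635 m, so I = I_cm + Md² gives I = 0.28244 + (5.5)(0.635)² = 2.5002 kg·m².
Annular disk: I_cm = (1/2)M(R²+r²) = (1/2)(5.78)[(0.398)² + (0.183)²] = 0.55457 kg·m²; centre at d = 0.829 m, so I = I_cm + Md² gives I = 0.55457 + (5.78)(0.829)² = 4.5268 kg·m².
Thin ring: I_cm = MR² = (3.55)(0.404)² = 0.57942 kg·m²; centre at d = 0.367 m, so I = I_cm + Md² gives I = 0.57942 + (3.55)(0.367)² = 1.0576 kg·m².
Total I = 2.5002 + 4.5268 + 1.0576 = 8.0846 kg·m².

8.08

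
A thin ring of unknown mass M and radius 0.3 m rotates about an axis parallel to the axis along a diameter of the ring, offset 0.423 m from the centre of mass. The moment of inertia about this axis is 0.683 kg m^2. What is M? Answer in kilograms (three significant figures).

I = I_cm + Md² = (1/2)MR² + Md² = M·[0.5·(0.3)² + (0.423)²] = M·0.22393.
So M = 0.683 / 0.22393 = 3.0501 kg.

3.05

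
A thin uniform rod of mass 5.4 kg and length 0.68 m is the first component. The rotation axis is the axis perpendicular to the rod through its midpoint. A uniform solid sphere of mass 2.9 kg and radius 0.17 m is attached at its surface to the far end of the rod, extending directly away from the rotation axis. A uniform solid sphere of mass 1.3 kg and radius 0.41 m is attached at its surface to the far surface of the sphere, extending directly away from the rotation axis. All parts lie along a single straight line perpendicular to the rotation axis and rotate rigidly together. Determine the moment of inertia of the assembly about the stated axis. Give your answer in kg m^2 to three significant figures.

Thin rod: I_cm = (1/12)ML² = (1/12)(5.4)(0.68)² = 0.20808 kg m^2; axis through the centre, so I = 0.20808 kg m^2.
Solid sphere: I_cm = (2/5)MR² = (2/5)(2.9)(0.17)² = 0.033524 kg m^2; centre at d = 0.34 + 0.17 = 0.51 m, so I = I_cm + Md² gives I = 0.033524 + (2.9)(0.51)² = 0.78781 kg m^2.
Solid sphere: I_cm = (2/5)MR² = (2/5)(1.3)(0.41)² = 0.087412 kg m^2; centre at d = 0.34 + 0.17 + 0.17 + 0.41 = 1.09 m, so I = I_cm + Md² gives I = 0.087412 + (1.3)(1.09)² = 1.6319 kg m^2.
Total I = 0.20808 + 0.78781 + 1.6319 = 2.6278 kg m^2.

2.63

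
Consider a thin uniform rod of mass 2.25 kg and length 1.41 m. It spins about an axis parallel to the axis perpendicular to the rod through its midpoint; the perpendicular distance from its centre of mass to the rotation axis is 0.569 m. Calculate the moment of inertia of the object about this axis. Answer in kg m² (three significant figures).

I_cm = (1/12)ML² = (1/12)(2.25)(1.41)² = 0.37277 kg m²; centre at d = 0.569 m, so I = I_cm + Md² gives I = 0.37277 + (2.25)(0.569)² = 1.1012 kg m².

1.10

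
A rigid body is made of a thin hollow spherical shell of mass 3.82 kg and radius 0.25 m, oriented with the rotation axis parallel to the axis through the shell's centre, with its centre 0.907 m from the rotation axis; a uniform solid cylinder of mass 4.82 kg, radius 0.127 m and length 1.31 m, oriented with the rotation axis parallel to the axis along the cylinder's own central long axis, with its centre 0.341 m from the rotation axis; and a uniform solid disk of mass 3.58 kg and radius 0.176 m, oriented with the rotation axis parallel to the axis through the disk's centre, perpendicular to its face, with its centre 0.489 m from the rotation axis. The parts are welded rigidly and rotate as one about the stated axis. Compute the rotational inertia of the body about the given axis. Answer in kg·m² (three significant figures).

4.81

Spherical shell: I_cm = (2/3)MR² = (2/3)(3.82)(0.25)² = 0.15917 kg·m²; centre at d = 0.907 m, so I = I_cm + Md² gives I = 0.15917 + (3.82)(0.907)² = 3.3017 kg·m².
Solid cylinder: I_cm = (1/2)MR² = (1/2)(4.82)(0.127)² = 0.038871 kg·m²; centre at d = 0.341 m, so I = I_cm + Md² gives I = 0.038871 + (4.82)(0.341)² = 0.59935 kg·m².
Solid disk: I_cm = (1/2)MR² = (1/2)(3.58)(0.176)² = 0.055447 kg·m²; centre at d = 0.489 m, so I = I_cm + Md² gives I = 0.055447 + (3.58)(0.489)² = 0.9115 kg·m².
Total I = 3.3017 + 0.59935 + 0.9115 = 4.8125 kg·m².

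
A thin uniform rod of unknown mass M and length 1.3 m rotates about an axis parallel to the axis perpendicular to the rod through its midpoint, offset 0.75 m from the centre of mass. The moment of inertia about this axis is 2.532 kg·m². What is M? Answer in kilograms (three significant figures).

I = I_cm + Md² = (1/12)ML² + Md² = M·[0.0833333·(1.3)² + (0.75)²] = M·0.70333.
So M = 2.532 / 0.70333 = 3.6 kg.

3.60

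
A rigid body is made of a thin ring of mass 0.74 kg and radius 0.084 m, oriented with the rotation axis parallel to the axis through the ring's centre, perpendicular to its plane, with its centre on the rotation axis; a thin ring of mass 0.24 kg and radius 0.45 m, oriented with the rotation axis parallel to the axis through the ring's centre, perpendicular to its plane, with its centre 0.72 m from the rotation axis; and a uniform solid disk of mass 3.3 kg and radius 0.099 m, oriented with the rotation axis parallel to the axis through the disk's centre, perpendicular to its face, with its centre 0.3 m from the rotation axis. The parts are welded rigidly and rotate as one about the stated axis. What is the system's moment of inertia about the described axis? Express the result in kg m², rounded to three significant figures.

Thin ring: I_cm = MR² = (0.74)(0.084)² = 0.0052214 kg m²; axis through the centre, so I = 0.0052214 kg m².
Thin ring: I_cm = MR² = (0.24)(0.45)² = 0.0486 kg m²; centre at d = 0.72 m, so I = I_cm + Md² gives I = 0.0486 + (0.24)(0.72)² = 0.17302 kg m².
Solid disk: I_cm = (1/2)MR² = (1/2)(3.3)(0.099)² = 0.016172 kg m²; centre at d = 0.3 m, so I = I_cm + Md² gives I = 0.016172 + (3.3)(0.3)² = 0.31317 kg m².
Total I = 0.0052214 + 0.17302 + 0.31317 = 0.49141 kg m².

0.491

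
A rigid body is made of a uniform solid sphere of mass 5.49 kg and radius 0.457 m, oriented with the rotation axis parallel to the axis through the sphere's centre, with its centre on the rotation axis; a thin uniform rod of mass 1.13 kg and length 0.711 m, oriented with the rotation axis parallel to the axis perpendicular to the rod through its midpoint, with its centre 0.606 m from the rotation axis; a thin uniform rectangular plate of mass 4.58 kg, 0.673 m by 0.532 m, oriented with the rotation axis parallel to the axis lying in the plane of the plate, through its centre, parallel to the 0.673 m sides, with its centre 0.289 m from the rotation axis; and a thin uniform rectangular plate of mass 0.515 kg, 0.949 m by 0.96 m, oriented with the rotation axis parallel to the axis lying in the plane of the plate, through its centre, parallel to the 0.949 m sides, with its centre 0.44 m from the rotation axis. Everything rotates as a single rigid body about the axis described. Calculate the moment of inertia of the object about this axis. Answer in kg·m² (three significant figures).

1.55

Solid sphere: I_cm = (2/5)MR² = (2/5)(5.49)(0.457)² = 0.45863 kg·m²; axis through the centre, so I = 0.45863 kg·m².
Thin rod: I_cm = (1/12)ML² = (1/12)(1.13)(0.711)² = 0.047603 kg·m²; centre at d = 0.606 m, so the parallel axis theorem gives I = 0.047603 + (1.13)(0.606)² = 0.46258 kg·m².
Rectangular plate: I_cm = (1/12)Mb² = (1/12)(4.58)(0.532)² = 0.10802 kg·m²; centre at d = 0.289 m, so the parallel axis theorem gives I = 0.10802 + (4.58)(0.289)² = 0.49055 kg·m².
Rectangular plate: I_cm = (1/12)Mb² = (1/12)(0.515)(0.96)² = 0.039552 kg·m²; centre at d = 0.44 m, so the parallel axis theorem gives I = 0.039552 + (0.515)(0.44)² = 0.13926 kg·m².
Total I = 0.45863 + 0.46258 + 0.49055 + 0.13926 = 1.551 kg·m².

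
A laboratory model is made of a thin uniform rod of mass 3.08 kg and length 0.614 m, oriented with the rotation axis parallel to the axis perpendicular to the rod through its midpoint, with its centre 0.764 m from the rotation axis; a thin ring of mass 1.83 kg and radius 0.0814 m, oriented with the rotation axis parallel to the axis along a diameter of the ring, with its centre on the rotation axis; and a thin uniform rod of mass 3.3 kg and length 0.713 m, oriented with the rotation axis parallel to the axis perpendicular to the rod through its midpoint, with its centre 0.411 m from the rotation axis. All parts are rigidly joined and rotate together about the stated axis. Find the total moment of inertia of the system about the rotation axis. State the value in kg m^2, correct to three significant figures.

2.60

Thin rod: I_cm = (1/12)ML² = (1/12)(3.08)(0.614)² = 0.096762 kg m^2; centre at d = 0.764 m, so I = I_cm + Md² gives I = 0.096762 + (3.08)(0.764)² = 1.8945 kg m^2.
Thin ring: I_cm = (1/2)MR² = (1/2)(1.83)(0.0814)² = 0.0060628 kg m^2; axis through the centre, so I = 0.0060628 kg m^2.
Thin rod: I_cm = (1/12)ML² = (1/12)(3.3)(0.713)² = 0.1398 kg m^2; centre at d = 0.411 m, so I = I_cm + Md² gives I = 0.1398 + (3.3)(0.411)² = 0.69724 kg m^2.
Total I = 1.8945 + 0.0060628 + 0.69724 = 2.5978 kg m^2.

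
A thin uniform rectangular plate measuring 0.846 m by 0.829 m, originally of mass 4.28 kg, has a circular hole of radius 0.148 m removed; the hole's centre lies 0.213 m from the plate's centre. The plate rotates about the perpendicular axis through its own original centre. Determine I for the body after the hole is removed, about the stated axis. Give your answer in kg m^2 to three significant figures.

Unpierced body about its centre: I₀ = (1/12)M(a²+b²) = (1/12)(4.28)[(0.846)² + (0.829)²] = 0.50039 kg m^2.
The removed disk has mass m = M·πr²/(ab) = (4.28)·π(0.148)²/(0.846·0.829) = 0.41994 kg (same uniform areal density).
Its moment of inertia about the rotation axis (parallel-axis theorem): I_hole = (1/2)mr² + md² = (1/2)(0.41994)(0.148)² + (0.41994)(0.213)² = 0.023652 kg m^2.
Treating the hole as negative mass, I = I₀ − I_hole = 0.50039 − 0.023652 = 0.47674 kg m^2.

0.477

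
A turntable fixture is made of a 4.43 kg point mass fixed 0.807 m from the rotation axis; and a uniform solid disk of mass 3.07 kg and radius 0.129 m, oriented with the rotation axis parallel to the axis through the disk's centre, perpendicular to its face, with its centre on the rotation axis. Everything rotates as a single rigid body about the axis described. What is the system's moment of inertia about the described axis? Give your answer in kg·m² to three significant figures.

Point mass: I_cm = 0; centre at d = 0.807 m, so the parallel axis theorem gives I = 0 + (4.43)(0.807)² = 2.885 kg·m².
Solid disk: I_cm = (1/2)MR² = (1/2)(3.07)(0.129)² = 0.025544 kg·m²; axis through the centre, so I = 0.025544 kg·m².
Total I = 2.885 + 0.025544 = 2.9106 kg·m².

2.91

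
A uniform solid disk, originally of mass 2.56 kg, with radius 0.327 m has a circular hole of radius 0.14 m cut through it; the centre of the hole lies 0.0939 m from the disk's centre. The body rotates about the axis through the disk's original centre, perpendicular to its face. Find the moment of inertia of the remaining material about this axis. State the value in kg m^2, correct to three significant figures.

0.128

Unpierced body about its centre: I₀ = (1/2)MR² = (1/2)(2.56)(0.327)² = 0.13687 kg m^2.
The removed disk has mass m = M·(r/R)² = (2.56)(0.14/0.327)² = 0.46925 kg (same uniform areal density).
Its moment of inertia about the rotation axis (parallel-axis theorem): I_hole = (1/2)mr² + md² = (1/2)(0.46925)(0.14)² + (0.46925)(0.0939)² = 0.0087361 kg m^2.
Treating the hole as negative mass, I = I₀ − I_hole = 0.13687 − 0.0087361 = 0.12813 kg m^2.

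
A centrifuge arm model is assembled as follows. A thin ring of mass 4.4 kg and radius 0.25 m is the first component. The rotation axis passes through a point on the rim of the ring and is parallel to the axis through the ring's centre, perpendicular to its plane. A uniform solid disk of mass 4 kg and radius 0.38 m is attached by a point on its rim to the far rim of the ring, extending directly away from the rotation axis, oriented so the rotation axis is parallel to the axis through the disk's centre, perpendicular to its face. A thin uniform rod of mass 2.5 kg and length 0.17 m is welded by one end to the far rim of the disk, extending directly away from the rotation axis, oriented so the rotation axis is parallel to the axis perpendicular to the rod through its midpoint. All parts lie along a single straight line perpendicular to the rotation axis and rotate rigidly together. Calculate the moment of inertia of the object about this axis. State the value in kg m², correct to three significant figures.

8.46

Thin ring: I_cm = MR² = (4.4)(0.25)² = 0.275 kg m²; centre at d = 0.25 m, so the parallel axis theorem gives I = 0.275 + (4.4)(0.25)² = 0.55 kg m².
Solid disk: I_cm = (1/2)MR² = (1/2)(4)(0.38)² = 0.2888 kg m²; centre at d = 0.25 + 0.25 + 0.38 = 0.88 m, so the parallel axis theorem gives I = 0.2888 + (4)(0.88)² = 3.3864 kg m².
Thin rod: I_cm = (1/12)ML² = (1/12)(2.5)(0.17)² = 0.0060208 kg m²; centre at d = 0.25 + 0.25 + 0.38 + 0.38 + 0.085 = 1.345 m, so the parallel axis theorem gives I = 0.0060208 + (2.5)(1.345)² = 4.5286 kg m².
Total I = 0.55 + 3.3864 + 4.5286 = 8.465 kg m².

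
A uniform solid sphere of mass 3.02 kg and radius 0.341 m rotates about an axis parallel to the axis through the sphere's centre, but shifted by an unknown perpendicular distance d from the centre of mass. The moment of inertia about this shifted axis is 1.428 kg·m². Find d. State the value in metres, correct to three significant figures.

About the centre-of-mass axis, I_cm = (2/5)MR² = (2/5)(3.02)(0.341)² = 0.14047 kg·m².
Parallel axis theorem: I = I_cm + Md², so Md² = 1.428 − 0.14047 = 1.2875 kg·m².
d = √(1.2875 / 3.02) = 0.65294 m.

0.653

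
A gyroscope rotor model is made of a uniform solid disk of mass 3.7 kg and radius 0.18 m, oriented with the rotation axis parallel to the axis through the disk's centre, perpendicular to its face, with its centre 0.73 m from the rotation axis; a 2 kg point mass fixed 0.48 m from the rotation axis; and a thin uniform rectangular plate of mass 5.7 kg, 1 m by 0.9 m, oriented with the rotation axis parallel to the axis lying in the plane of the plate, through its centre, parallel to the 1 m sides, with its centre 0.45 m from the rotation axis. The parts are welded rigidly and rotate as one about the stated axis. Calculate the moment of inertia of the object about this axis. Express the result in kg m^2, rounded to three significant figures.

Solid disk: I_cm = (1/2)MR² = (1/2)(3.7)(0.18)² = 0.05994 kg m^2; centre at d = 0.73 m, so I = I_cm + Md² gives I = 0.05994 + (3.7)(0.73)² = 2.0317 kg m^2.
Point mass: I_cm = 0; centre at d = 0.48 m, so I = I_cm + Md² gives I = 0 + (2)(0.48)² = 0.4608 kg m^2.
Rectangular plate: I_cm = (1/12)Mb² = (1/12)(5.7)(0.9)² = 0.38475 kg m^2; centre at d = 0.45 m, so I = I_cm + Md² gives I = 0.38475 + (5.7)(0.45)² = 1.539 kg m^2.
Total I = 2.0317 + 0.4608 + 1.539 = 4.0315 kg m^2.

4.03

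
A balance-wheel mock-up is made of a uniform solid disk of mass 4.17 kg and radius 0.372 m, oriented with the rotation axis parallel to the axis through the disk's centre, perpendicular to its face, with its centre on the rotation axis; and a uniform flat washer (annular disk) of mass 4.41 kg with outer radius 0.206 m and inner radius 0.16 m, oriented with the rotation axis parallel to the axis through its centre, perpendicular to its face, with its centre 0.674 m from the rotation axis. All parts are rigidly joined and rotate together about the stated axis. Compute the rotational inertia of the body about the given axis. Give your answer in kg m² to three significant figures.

Solid disk: I_cm = (1/2)MR² = (1/2)(4.17)(0.372)² = 0.28853 kg m²; axis through the centre, so I = 0.28853 kg m².
Annular disk: I_cm = (1/2)M(R²+r²) = (1/2)(4.41)[(0.206)² + (0.16)²] = 0.15002 kg m²; centre at d = 0.674 m, so the parallel axis theorem gives I = 0.15002 + (4.41)(0.674)² = 2.1534 kg m².
Total I = 0.28853 + 2.1534 = 2.4419 kg m².

2.44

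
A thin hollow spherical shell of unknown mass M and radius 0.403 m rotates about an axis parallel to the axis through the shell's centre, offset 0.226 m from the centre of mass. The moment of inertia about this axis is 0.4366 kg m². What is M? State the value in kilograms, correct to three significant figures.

I = I_cm + Md² = (2/3)MR² + Md² = M·[0.666667·(0.403)² + (0.226)²] = M·0.15935.
So M = 0.4366 / 0.15935 = 2.7399 kg.

2.74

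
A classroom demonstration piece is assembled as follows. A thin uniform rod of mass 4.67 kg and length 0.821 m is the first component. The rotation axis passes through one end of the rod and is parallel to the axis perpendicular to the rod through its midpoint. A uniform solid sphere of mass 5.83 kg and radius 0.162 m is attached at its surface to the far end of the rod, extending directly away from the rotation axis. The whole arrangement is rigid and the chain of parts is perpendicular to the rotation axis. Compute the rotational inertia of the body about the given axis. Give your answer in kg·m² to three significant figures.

6.74

Thin rod: I_cm = (1/12)ML² = (1/12)(4.67)(0.821)² = 0.26231 kg·m²; centre at d = 0.4105 m, so I = I_cm + Md² gives I = 0.26231 + (4.67)(0.4105)² = 1.0493 kg·m².
Solid sphere: I_cm = (2/5)MR² = (2/5)(5.83)(0.162)² = 0.061201 kg·m²; centre at d = 0.4105 + 0.4105 + 0.162 = 0.983 m, so I = I_cm + Md² gives I = 0.061201 + (5.83)(0.983)² = 5.6947 kg·m².
Total I = 1.0493 + 5.6947 = 6.7439 kg·m².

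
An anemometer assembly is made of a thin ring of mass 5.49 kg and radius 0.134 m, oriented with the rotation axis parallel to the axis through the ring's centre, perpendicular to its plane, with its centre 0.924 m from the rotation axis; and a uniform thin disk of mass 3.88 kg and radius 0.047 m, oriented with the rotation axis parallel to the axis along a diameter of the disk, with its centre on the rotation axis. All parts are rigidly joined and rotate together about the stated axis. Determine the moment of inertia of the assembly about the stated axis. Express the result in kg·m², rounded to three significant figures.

4.79

Thin ring: I_cm = MR² = (5.49)(0.134)² = 0.098578 kg·m²; centre at d = 0.924 m, so the parallel axis theorem gives I = 0.098578 + (5.49)(0.924)² = 4.7858 kg·m².
Thin disk: I_cm = (1/4)MR² = (1/4)(3.88)(0.047)² = 0.0021427 kg·m²; axis through the centre, so I = 0.0021427 kg·m².
Total I = 4.7858 + 0.0021427 = 4.788 kg·m².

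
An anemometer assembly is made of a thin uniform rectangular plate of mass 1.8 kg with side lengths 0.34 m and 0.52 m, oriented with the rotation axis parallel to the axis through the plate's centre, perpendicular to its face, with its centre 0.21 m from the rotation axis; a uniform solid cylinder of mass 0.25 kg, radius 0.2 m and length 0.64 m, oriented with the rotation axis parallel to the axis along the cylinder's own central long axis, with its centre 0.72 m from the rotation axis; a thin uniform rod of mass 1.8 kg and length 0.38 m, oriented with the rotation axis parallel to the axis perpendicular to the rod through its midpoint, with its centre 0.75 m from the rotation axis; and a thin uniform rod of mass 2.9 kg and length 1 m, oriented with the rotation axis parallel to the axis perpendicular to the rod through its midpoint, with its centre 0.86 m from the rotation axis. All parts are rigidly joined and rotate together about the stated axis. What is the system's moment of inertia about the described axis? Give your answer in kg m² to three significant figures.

3.69

Rectangular plate: I_cm = (1/12)M(a²+b²) = (1/12)(1.8)[(0.34)² + (0.52)²] = 0.0579 kg m²; centre at d = 0.21 m, so I = I_cm + Md² gives I = 0.0579 + (1.8)(0.21)² = 0.13728 kg m².
Solid cylinder: I_cm = (1/2)MR² = (1/2)(0.25)(0.2)² = 0.005 kg m²; centre at d = 0.72 m, so I = I_cm + Md² gives I = 0.005 + (0.25)(0.72)² = 0.1346 kg m².
Thin rod: I_cm = (1/12)ML² = (1/12)(1.8)(0.38)² = 0.02166 kg m²; centre at d = 0.75 m, so I = I_cm + Md² gives I = 0.02166 + (1.8)(0.75)² = 1.0342 kg m².
Thin rod: I_cm = (1/12)ML² = (1/12)(2.9)(1)² = 0.24167 kg m²; centre at d = 0.86 m, so I = I_cm + Md² gives I = 0.24167 + (2.9)(0.86)² = 2.3865 kg m².
Total I = 0.13728 + 0.1346 + 1.0342 + 2.3865 = 3.6925 kg m².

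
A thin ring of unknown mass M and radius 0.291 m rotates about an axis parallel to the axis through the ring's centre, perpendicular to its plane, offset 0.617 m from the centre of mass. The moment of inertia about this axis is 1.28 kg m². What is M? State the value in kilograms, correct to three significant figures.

2.75

I = I_cm + Md² = MR² + Md² = M·[1·(0.291)² + (0.617)²] = M·0.46537.
So M = 1.28 / 0.46537 = 2.7505 kg.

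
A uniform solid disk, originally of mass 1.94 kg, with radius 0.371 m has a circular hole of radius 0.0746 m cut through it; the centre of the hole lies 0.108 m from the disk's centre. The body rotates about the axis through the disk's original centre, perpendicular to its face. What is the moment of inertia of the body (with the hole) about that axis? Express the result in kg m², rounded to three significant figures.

0.132

Unpierced body about its centre: I₀ = (1/2)MR² = (1/2)(1.94)(0.371)² = 0.13351 kg m².
The removed disk has mass m = M·(r/R)² = (1.94)(0.0746/0.371)² = 0.078439 kg (same uniform areal density).
Its moment of inertia about the rotation axis (parallel-axis theorem): I_hole = (1/2)mr² + md² = (1/2)(0.078439)(0.0746)² + (0.078439)(0.108)² = 0.0011332 kg m².
Treating the hole as negative mass, I = I₀ − I_hole = 0.13351 − 0.0011332 = 0.13238 kg m².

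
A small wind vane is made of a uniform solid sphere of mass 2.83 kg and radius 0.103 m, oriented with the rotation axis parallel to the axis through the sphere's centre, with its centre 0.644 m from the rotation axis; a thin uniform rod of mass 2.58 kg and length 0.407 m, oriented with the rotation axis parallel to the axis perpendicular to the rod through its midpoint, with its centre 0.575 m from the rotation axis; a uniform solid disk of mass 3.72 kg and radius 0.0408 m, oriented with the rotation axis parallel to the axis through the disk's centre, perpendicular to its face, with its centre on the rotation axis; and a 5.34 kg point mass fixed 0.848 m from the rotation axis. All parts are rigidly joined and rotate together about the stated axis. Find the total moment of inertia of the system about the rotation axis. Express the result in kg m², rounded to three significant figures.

5.92

Solid sphere: I_cm = (2/5)MR² = (2/5)(2.83)(0.103)² = 0.012009 kg m²; centre at d = 0.644 m, so the parallel axis theorem gives I = 0.012009 + (2.83)(0.644)² = 1.1857 kg m².
Thin rod: I_cm = (1/12)ML² = (1/12)(2.58)(0.407)² = 0.035615 kg m²; centre at d = 0.575 m, so the parallel axis theorem gives I = 0.035615 + (2.58)(0.575)² = 0.88863 kg m².
Solid disk: I_cm = (1/2)MR² = (1/2)(3.72)(0.0408)² = 0.0030962 kg m²; axis through the centre, so I = 0.0030962 kg m².
Point mass: I_cm = 0; centre at d = 0.848 m, so the parallel axis theorem gives I = 0 + (5.34)(0.848)² = 3.84 kg m².
Total I = 1.1857 + 0.88863 + 0.0030962 + 3.84 = 5.9175 kg m².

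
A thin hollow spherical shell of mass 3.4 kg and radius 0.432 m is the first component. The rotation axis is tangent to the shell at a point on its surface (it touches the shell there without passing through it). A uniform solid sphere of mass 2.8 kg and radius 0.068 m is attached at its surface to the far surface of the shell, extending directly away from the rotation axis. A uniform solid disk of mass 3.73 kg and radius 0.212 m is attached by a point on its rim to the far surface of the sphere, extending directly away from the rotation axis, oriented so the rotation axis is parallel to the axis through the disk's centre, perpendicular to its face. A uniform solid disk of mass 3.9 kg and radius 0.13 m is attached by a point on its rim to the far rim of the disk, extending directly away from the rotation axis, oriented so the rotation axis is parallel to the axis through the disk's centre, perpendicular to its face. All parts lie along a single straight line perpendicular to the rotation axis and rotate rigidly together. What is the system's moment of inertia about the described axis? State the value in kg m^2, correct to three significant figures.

Spherical shell: I_cm = (2/3)MR² = (2/3)(3.4)(0.432)² = 0.42301 kg m^2; centre at d = 0.432 m, so the parallel axis theorem gives I = 0.42301 + (3.4)(0.432)² = 1.0575 kg m^2.
Solid sphere: I_cm = (2/5)MR² = (2/5)(2.8)(0.068)² = 0.0051789 kg m^2; centre at d = 0.432 + 0.432 + 0.068 = 0.932 m, so the parallel axis theorem gives I = 0.0051789 + (2.8)(0.932)² = 2.4373 kg m^2.
Solid disk: I_cm = (1/2)MR² = (1/2)(3.73)(0.212)² = 0.083821 kg m^2; centre at d = 0.432 + 0.432 + 0.068 + 0.068 + 0.212 = 1.212 m, so the parallel axis theorem gives I = 0.083821 + (3.73)(1.212)² = 5.563 kg m^2.
Solid disk: I_cm = (1/2)MR² = (1/2)(3.9)(0.13)² = 0.032955 kg m^2; centre at d = 0.432 + 0.432 + 0.068 + 0.068 + 0.212 + 0.212 + 0.13 = 1.554 m, so the parallel axis theorem gives I = 0.032955 + (3.9)(1.554)² = 9.4511 kg m^2.
Total I = 1.0575 + 2.4373 + 5.563 + 9.4511 = 18.509 kg m^2.

18.5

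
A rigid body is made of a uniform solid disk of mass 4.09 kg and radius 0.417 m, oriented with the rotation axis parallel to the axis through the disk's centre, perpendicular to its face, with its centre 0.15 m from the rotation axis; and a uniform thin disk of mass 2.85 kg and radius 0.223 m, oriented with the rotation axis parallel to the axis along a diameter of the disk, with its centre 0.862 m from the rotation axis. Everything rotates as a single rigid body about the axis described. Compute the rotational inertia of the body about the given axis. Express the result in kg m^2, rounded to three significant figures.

Solid disk: I_cm = (1/2)MR² = (1/2)(4.09)(0.417)² = 0.3556 kg m^2; centre at d = 0.15 m, so the parallel axis theorem gives I = 0.3556 + (4.09)(0.15)² = 0.44763 kg m^2.
Thin disk: I_cm = (1/4)MR² = (1/4)(2.85)(0.223)² = 0.035432 kg m^2; centre at d = 0.862 m, so the parallel axis theorem gives I = 0.035432 + (2.85)(0.862)² = 2.1531 kg m^2.
Total I = 0.44763 + 2.1531 = 2.6007 kg m^2.

2.60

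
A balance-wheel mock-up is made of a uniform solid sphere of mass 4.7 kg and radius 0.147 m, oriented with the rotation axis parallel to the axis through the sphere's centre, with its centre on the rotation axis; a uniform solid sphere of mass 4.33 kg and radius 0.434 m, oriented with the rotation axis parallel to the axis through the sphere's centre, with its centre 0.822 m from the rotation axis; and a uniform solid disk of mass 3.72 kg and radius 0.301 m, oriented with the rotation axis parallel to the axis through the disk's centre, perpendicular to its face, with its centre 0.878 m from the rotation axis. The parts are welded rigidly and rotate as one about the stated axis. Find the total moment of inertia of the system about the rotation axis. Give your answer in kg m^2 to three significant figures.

6.33

Solid sphere: I_cm = (2/5)MR² = (2/5)(4.7)(0.147)² = 0.040625 kg m^2; axis through the centre, so I = 0.040625 kg m^2.
Solid sphere: I_cm = (2/5)MR² = (2/5)(4.33)(0.434)² = 0.32623 kg m^2; centre at d = 0.822 m, so the parallel axis theorem gives I = 0.32623 + (4.33)(0.822)² = 3.2519 kg m^2.
Solid disk: I_cm = (1/2)MR² = (1/2)(3.72)(0.301)² = 0.16852 kg m^2; centre at d = 0.878 m, so the parallel axis theorem gives I = 0.16852 + (3.72)(0.878)² = 3.0362 kg m^2.
Total I = 0.040625 + 3.2519 + 3.0362 = 6.3288 kg m^2.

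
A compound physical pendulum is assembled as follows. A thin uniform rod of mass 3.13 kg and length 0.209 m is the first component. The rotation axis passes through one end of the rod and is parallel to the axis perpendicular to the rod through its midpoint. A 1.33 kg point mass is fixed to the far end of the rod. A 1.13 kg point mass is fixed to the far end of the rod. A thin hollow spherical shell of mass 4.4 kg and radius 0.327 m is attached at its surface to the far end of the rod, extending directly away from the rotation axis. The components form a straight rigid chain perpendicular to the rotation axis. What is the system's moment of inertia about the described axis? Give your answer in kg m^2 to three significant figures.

Thin rod: I_cm = (1/12)ML² = (1/12)(3.13)(0.209)² = 0.011393 kg m^2; centre at d = 0.1045 m, so I = I_cm + Md² gives I = 0.011393 + (3.13)(0.1045)² = 0.045574 kg m^2.
Point mass: I_cm = 0; centre at d = 0.1045 + 0.1045 = 0.209 m, so I = I_cm + Md² gives I = 0 + (1.33)(0.209)² = 0.058096 kg m^2.
Point mass: I_cm = 0; centre at d = 0.1045 + 0.1045 = 0.209 m, so I = I_cm + Md² gives I = 0 + (1.13)(0.209)² = 0.04936 kg m^2.
Spherical shell: I_cm = (2/3)MR² = (2/3)(4.4)(0.327)² = 0.31366 kg m^2; centre at d = 0.1045 + 0.1045 + 0.327 = 0.536 m, so I = I_cm + Md² gives I = 0.31366 + (4.4)(0.536)² = 1.5778 kg m^2.
Total I = 0.045574 + 0.058096 + 0.04936 + 1.5778 = 1.7308 kg m^2.

1.73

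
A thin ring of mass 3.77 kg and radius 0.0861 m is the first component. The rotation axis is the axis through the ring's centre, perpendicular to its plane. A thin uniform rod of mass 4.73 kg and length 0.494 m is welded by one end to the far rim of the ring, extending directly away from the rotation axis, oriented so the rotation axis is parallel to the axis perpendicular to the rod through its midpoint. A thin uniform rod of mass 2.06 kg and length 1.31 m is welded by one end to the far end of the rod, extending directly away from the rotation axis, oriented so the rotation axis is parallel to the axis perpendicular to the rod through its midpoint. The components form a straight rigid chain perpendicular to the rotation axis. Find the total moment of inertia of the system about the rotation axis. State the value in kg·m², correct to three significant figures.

4.09

Thin ring: I_cm = MR² = (3.77)(0.0861)² = 0.027948 kg·m²; axis through the centre, so I = 0.027948 kg·m².
Thin rod: I_cm = (1/12)ML² = (1/12)(4.73)(0.494)² = 0.096191 kg·m²; centre at d = 0.0861 + 0.247 = 0.3331 m, so the parallel axis theorem gives I = 0.096191 + (4.73)(0.3331)² = 0.62101 kg·m².
Thin rod: I_cm = (1/12)ML² = (1/12)(2.06)(1.31)² = 0.2946 kg·m²; centre at d = 0.0861 + 0.247 + 0.247 + 0.655 = 1.2351 m, so the parallel axis theorem gives I = 0.2946 + (2.06)(1.2351)² = 3.4371 kg·m².
Total I = 0.027948 + 0.62101 + 3.4371 = 4.086 kg·m².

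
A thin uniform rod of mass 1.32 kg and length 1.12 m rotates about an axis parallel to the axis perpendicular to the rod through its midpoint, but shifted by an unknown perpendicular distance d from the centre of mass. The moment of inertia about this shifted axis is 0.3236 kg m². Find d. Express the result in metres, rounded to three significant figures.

About the centre-of-mass axis, I_cm = (1/12)ML² = (1/12)(1.32)(1.12)² = 0.13798 kg m².
Parallel axis theorem: I = I_cm + Md², so Md² = 0.3236 − 0.13798 = 0.18562 kg m².
d = √(0.18562 / 1.32) = 0.37499 m.

0.375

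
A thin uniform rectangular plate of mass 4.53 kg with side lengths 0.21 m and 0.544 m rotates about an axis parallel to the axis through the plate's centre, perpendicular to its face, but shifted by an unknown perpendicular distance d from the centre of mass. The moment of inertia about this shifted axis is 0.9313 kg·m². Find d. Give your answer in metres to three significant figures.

About the centre-of-mass axis, I_cm = (1/12)M(a²+b²) = (1/12)(4.53)[(0.21)² + (0.544)²] = 0.12836 kg·m².
Parallel axis theorem: I = I_cm + Md², so Md² = 0.9313 − 0.12836 = 0.80294 kg·m².
d = √(0.80294 / 4.53) = 0.42101 m.

0.421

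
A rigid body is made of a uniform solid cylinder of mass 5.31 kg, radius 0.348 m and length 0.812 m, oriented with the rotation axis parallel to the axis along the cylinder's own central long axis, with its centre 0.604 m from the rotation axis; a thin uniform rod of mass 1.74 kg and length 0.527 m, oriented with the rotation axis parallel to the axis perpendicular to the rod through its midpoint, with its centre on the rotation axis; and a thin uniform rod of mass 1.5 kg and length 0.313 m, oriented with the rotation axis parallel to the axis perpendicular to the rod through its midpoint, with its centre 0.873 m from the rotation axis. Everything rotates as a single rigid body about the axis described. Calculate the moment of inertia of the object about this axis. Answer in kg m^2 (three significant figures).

3.45

Solid cylinder: I_cm = (1/2)MR² = (1/2)(5.31)(0.348)² = 0.32153 kg m^2; centre at d = 0.604 m, so I = I_cm + Md² gives I = 0.32153 + (5.31)(0.604)² = 2.2587 kg m^2.
Thin rod: I_cm = (1/12)ML² = (1/12)(1.74)(0.527)² = 0.040271 kg m^2; axis through the centre, so I = 0.040271 kg m^2.
Thin rod: I_cm = (1/12)ML² = (1/12)(1.5)(0.313)² = 0.012246 kg m^2; centre at d = 0.873 m, so I = I_cm + Md² gives I = 0.012246 + (1.5)(0.873)² = 1.1554 kg m^2.
Total I = 2.2587 + 0.040271 + 1.1554 = 3.4544 kg m^2.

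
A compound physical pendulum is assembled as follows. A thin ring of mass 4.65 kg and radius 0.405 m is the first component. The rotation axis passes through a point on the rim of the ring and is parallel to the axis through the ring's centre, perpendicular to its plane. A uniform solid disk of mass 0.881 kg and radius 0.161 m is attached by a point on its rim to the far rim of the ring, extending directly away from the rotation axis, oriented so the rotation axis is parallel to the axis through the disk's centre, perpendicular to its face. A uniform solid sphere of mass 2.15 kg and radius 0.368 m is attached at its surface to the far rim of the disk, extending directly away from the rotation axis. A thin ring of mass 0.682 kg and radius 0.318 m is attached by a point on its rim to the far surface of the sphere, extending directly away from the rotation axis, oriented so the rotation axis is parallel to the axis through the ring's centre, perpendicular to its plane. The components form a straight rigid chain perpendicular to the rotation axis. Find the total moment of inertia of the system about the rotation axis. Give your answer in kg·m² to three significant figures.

10.6

Thin ring: I_cm = MR² = (4.65)(0.405)² = 0.76272 kg·m²; centre at d = 0.405 m, so the parallel axis theorem gives I = 0.76272 + (4.65)(0.405)² = 1.5254 kg·m².
Solid disk: I_cm = (1/2)MR² = (1/2)(0.881)(0.161)² = 0.011418 kg·m²; centre at d = 0.405 + 0.405 + 0.161 = 0.971 m, so the parallel axis theorem gives I = 0.011418 + (0.881)(0.971)² = 0.84206 kg·m².
Solid sphere: I_cm = (2/5)MR² = (2/5)(2.15)(0.368)² = 0.11646 kg·m²; centre at d = 0.405 + 0.405 + 0.161 + 0.161 + 0.368 = 1.5 m, so the parallel axis theorem gives I = 0.11646 + (2.15)(1.5)² = 4.954 kg·m².
Thin ring: I_cm = MR² = (0.682)(0.318)² = 0.068967 kg·m²; centre at d = 0.405 + 0.405 + 0.161 + 0.161 + 0.368 + 0.368 + 0.318 = 2.186 m, so the parallel axis theorem gives I = 0.068967 + (0.682)(2.186)² = 3.328 kg·m².
Total I = 1.5254 + 0.84206 + 4.954 + 3.328 = 10.649 kg·m².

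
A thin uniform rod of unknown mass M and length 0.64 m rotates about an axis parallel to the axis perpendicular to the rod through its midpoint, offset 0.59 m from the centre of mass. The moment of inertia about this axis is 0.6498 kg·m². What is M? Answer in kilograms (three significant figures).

1.70

I = I_cm + Md² = (1/12)ML² + Md² = M·[0.0833333·(0.64)² + (0.59)²] = M·0.38223.
So M = 0.6498 / 0.38223 = 1.7 kg.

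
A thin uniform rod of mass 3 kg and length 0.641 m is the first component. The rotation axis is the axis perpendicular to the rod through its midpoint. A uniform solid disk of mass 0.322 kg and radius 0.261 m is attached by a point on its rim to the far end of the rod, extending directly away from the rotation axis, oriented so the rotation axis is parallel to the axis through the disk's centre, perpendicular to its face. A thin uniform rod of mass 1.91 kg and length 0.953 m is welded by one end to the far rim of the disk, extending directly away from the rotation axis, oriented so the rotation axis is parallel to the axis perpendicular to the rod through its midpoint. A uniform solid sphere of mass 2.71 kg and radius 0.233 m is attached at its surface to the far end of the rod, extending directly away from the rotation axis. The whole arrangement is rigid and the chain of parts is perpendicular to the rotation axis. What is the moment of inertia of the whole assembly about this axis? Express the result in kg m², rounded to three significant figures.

14.9

Thin rod: I_cm = (1/12)ML² = (1/12)(3)(0.641)² = 0.10272 kg m²; axis through the centre, so I = 0.10272 kg m².
Solid disk: I_cm = (1/2)MR² = (1/2)(0.322)(0.261)² = 0.010967 kg m²; centre at d = 0.3205 + 0.261 = 0.5815 m, so I = I_cm + Md² gives I = 0.010967 + (0.322)(0.5815)² = 0.11985 kg m².
Thin rod: I_cm = (1/12)ML² = (1/12)(1.91)(0.953)² = 0.14456 kg m²; centre at d = 0.3205 + 0.261 + 0.261 + 0.4765 = 1.319 m, so I = I_cm + Md² gives I = 0.14456 + (1.91)(1.319)² = 3.4675 kg m².
Solid sphere: I_cm = (2/5)MR² = (2/5)(2.71)(0.233)² = 0.058849 kg m²; centre at d = 0.3205 + 0.261 + 0.261 + 0.4765 + 0.4765 + 0.233 = 2.0285 m, so I = I_cm + Md² gives I = 0.058849 + (2.71)(2.0285)² = 11.21 kg m².
Total I = 0.10272 + 0.11985 + 3.4675 + 11.21 = 14.9 kg m².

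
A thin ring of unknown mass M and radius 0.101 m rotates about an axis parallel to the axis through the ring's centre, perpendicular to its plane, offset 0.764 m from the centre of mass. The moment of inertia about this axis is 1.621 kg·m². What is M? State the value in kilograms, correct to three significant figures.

I = I_cm + Md² = MR² + Md² = M·[1·(0.101)² + (0.764)²] = M·0.5939.
So M = 1.621 / 0.5939 = 2.7294 kg.

2.73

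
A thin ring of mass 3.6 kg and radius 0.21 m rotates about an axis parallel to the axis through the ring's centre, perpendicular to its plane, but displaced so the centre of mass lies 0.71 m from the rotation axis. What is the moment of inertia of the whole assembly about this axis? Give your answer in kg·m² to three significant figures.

1.97

I_cm = MR² = (3.6)(0.21)² = 0.15876 kg·m²; centre at d = 0.71 m, so the parallel axis theorem gives I = 0.15876 + (3.6)(0.71)² = 1.9735 kg·m².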